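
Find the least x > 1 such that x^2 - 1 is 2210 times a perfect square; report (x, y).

First expand sqrt(2210) as a continued fraction. With x_i = (sqrt(2210) + m_i)/d_i and (m_0, d_0) = (0, 1): a_0 = floor(sqrt(2210)) = 47, since 47^2 = 2209 <= 2210 < 2304 = 48^2.
Iterate m_{i+1} = d_i*a_i - m_i, d_{i+1} = (2210 - m_{i+1}^2)/d_i, a_{i+1} = floor((a_0 + m_{i+1})/d_{i+1}):
  m_1 = 1*47 - 0 = 47, d_1 = (2210 - 47^2)/1 = 1/1 = 1, a_1 = floor((47 + 47)/1) = 94.
  m_2 = 1*94 - 47 = 47, d_2 = (2210 - 47^2)/1 = 1/1 = 1: (m_2, d_2) = (m_1, d_1) = (47, 1), so from here the quotient a_1 repeats; the period length is 1.
So sqrt(2210) = [47; (94)] with period length k = 1.
k is odd, so (p_{k-1}, q_{k-1}) only solves x^2 - 2210y^2 = -1 and the fundamental solution of x^2 - 2210y^2 = 1 is (p_{2k-1}, q_{2k-1}) = (p_1, q_1); compute convergents through index 1, running through the period twice.
Convergents (p_i = a_i*p_{i-1} + p_{i-2}, q_i = a_i*q_{i-1} + q_{i-2} with p_{-2}=0, p_{-1}=1, q_{-2}=1, q_{-1}=0):
  i=0: a_0=47, p_0 = 47*1 + 0 = 47, q_0 = 47*0 + 1 = 1.
  i=1: a_1=94, p_1 = 94*47 + 1 = 4419, q_1 = 94*1 + 0 = 94.
Indeed p_0^2 - 2210*q_0^2 = 2209 - 2210 = -1, not +1.
Check: 4419^2 - 2210*94^2 = 19527561 - 19527560 = 1, so (x, y) = (4419, 94) solves the equation, and by the theorem it is the least positive solution.

(x, y) = (4419, 94)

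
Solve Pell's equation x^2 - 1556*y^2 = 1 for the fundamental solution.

(x, y) = (3287049, 83330)

First expand sqrt(1556) as a continued fraction. With x_i = (sqrt(1556) + m_i)/d_i and (m_0, d_0) = (0, 1): a_0 = floor(sqrt(1556)) = 39, since 39^2 = 1521 <= 1556 < 1600 = 40^2.
Iterate m_{i+1} = d_i*a_i - m_i, d_{i+1} = (1556 - m_{i+1}^2)/d_i, a_{i+1} = floor((a_0 + m_{i+1})/d_{i+1}):
  m_1 = 1*39 - 0 = 39, d_1 = (1556 - 39^2)/1 = 35/1 = 35, a_1 = floor((39 + 39)/35) = 2.
  m_2 = 35*2 - 39 = 31, d_2 = (1556 - 31^2)/35 = 595/35 = 17, a_2 = floor((39 + 31)/17) = 4.
  m_3 = 17*4 - 31 = 37, d_3 = (1556 - 37^2)/17 = 187/17 = 11, a_3 = floor((39 + 37)/11) = 6.
  m_4 = 11*6 - 37 = 29, d_4 = (1556 - 29^2)/11 = 715/11 = 65, a_4 = floor((39 + 29)/65) = 1.
  m_5 = 65*1 - 29 = 36, d_5 = (1556 - 36^2)/65 = 260/65 = 4, a_5 = floor((39 + 36)/4) = 18.
  m_6 = 4*18 - 36 = 36, d_6 = (1556 - 36^2)/4 = 260/4 = 65, a_6 = floor((39 + 36)/65) = 1.
  m_7 = 65*1 - 36 = 29, d_7 = (1556 - 29^2)/65 = 715/65 = 11, a_7 = floor((39 + 29)/11) = 6.
  m_8 = 11*6 - 29 = 37, d_8 = (1556 - 37^2)/11 = 187/11 = 17, a_8 = floor((39 + 37)/17) = 4.
  m_9 = 17*4 - 37 = 31, d_9 = (1556 - 31^2)/17 = 595/17 = 35, a_9 = floor((39 + 31)/35) = 2.
  m_10 = 35*2 - 31 = 39, d_10 = (1556 - 39^2)/35 = 35/35 = 1, a_10 = floor((39 + 39)/1) = 78.
  m_11 = 1*78 - 39 = 39, d_11 = (1556 - 39^2)/1 = 35/1 = 35: (m_11, d_11) = (m_1, d_1) = (39, 35), so from here the quotients repeat a_1, ..., a_10; the period length is 10.
So sqrt(1556) = [39; (2, 4, 6, 1, 18, 1, 6, 4, 2, 78)] with period length k = 10.
k is even, so the fundamental solution of x^2 - 1556y^2 = 1 is (p_{k-1}, q_{k-1}) = (p_9, q_9); compute convergents through index 9.
Convergents (p_i = a_i*p_{i-1} + p_{i-2}, q_i = a_i*q_{i-1} + q_{i-2} with p_{-2}=0, p_{-1}=1, q_{-2}=1, q_{-1}=0):
  i=0: a_0=39, p_0 = 39*1 + 0 = 39, q_0 = 39*0 + 1 = 1.
  i=1: a_1=2, p_1 = 2*39 + 1 = 79, q_1 = 2*1 + 0 = 2.
  i=2: a_2=4, p_2 = 4*79 + 39 = 355, q_2 = 4*2 + 1 = 9.
  i=3: a_3=6, p_3 = 6*355 + 79 = 2209, q_3 = 6*9 + 2 = 56.
  i=4: a_4=1, p_4 = 1*2209 + 355 = 2564, q_4 = 1*56 + 9 = 65.
  i=5: a_5=18, p_5 = 18*2564 + 2209 = 48361, q_5 = 18*65 + 56 = 1226.
  i=6: a_6=1, p_6 = 1*48361 + 2564 = 50925, q_6 = 1*1226 + 65 = 1291.
  i=7: a_7=6, p_7 = 6*50925 + 48361 = 353911, q_7 = 6*1291 + 1226 = 8972.
  i=8: a_8=4, p_8 = 4*353911 + 50925 = 1466569, q_8 = 4*8972 + 1291 = 37179.
  i=9: a_9=2, p_9 = 2*1466569 + 353911 = 3287049, q_9 = 2*37179 + 8972 = 83330.
Check: 3287049^2 - 1556*83330^2 = 10804691128401 - 10804691128400 = 1, so (x, y) = (3287049, 83330) solves the equation, and by the theorem it is the least positive solution.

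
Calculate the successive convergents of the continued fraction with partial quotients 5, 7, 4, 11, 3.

Using the convergent recurrence p_i = a_i*p_{i-1} + p_{i-2}, q_i = a_i*q_{i-1} + q_{i-2} with p_{-2}=0, p_{-1}=1, q_{-2}=1, q_{-1}=0:
  i=0: a_0=5, p_0 = 5*1 + 0 = 5, q_0 = 5*0 + 1 = 1.
  i=1: a_1=7, p_1 = 7*5 + 1 = 36, q_1 = 7*1 + 0 = 7.
  i=2: a_2=4, p_2 = 4*36 + 5 = 149, q_2 = 4*7 + 1 = 29.
  i=3: a_3=11, p_3 = 11*149 + 36 = 1675, q_3 = 11*29 + 7 = 326.
  i=4: a_4=3, p_4 = 3*1675 + 149 = 5174, q_4 = 3*326 + 29 = 1007.

5/1, 36/7, 149/29, 1675/326, 5174/1007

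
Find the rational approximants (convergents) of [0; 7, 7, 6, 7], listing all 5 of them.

Using the convergent recurrence p_i = a_i*p_{i-1} + p_{i-2}, q_i = a_i*q_{i-1} + q_{i-2} with p_{-2}=0, p_{-1}=1, q_{-2}=1, q_{-1}=0:
  i=0: a_0=0, p_0 = 0*1 + 0 = 0, q_0 = 0*0 + 1 = 1.
  i=1: a_1=7, p_1 = 7*0 + 1 = 1, q_1 = 7*1 + 0 = 7.
  i=2: a_2=7, p_2 = 7*1 + 0 = 7, q_2 = 7*7 + 1 = 50.
  i=3: a_3=6, p_3 = 6*7 + 1 = 43, q_3 = 6*50 + 7 = 307.
  i=4: a_4=7, p_4 = 7*43 + 7 = 308, q_4 = 7*307 + 50 = 2199.

0/1, 1/7, 7/50, 43/307, 308/2199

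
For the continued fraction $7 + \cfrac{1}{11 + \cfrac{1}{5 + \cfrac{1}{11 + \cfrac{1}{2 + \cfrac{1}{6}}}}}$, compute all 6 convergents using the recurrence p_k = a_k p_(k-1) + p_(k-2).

Using the convergent recurrence p_i = a_i*p_{i-1} + p_{i-2}, q_i = a_i*q_{i-1} + q_{i-2} with p_{-2}=0, p_{-1}=1, q_{-2}=1, q_{-1}=0:
  i=0: a_0=7, p_0 = 7*1 + 0 = 7, q_0 = 7*0 + 1 = 1.
  i=1: a_1=11, p_1 = 11*7 + 1 = 78, q_1 = 11*1 + 0 = 11.
  i=2: a_2=5, p_2 = 5*78 + 7 = 397, q_2 = 5*11 + 1 = 56.
  i=3: a_3=11, p_3 = 11*397 + 78 = 4445, q_3 = 11*56 + 11 = 627.
  i=4: a_4=2, p_4 = 2*4445 + 397 = 9287, q_4 = 2*627 + 56 = 1310.
  i=5: a_5=6, p_5 = 6*9287 + 4445 = 60167, q_5 = 6*1310 + 627 = 8487.

7/1, 78/11, 397/56, 4445/627, 9287/1310, 60167/8487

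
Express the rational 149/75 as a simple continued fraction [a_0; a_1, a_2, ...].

[1; 1, 74]

Run the Euclidean algorithm on 149 and 75; the successive quotients are the partial quotients a_0, a_1, ... (each step inverts the fractional part left over by the previous one):
  149 = 1*75 + 74, so a_0 = 1.
  75 = 1*74 + 1, so a_1 = 1.
  74 = 74*1 + 0, so a_2 = 74.
The remainder reaches 0 after 3 divisions, so the expansion has 3 partial quotients, read off in order.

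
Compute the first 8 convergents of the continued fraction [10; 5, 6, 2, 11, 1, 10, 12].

Using the convergent recurrence p_i = a_i*p_{i-1} + p_{i-2}, q_i = a_i*q_{i-1} + q_{i-2} with p_{-2}=0, p_{-1}=1, q_{-2}=1, q_{-1}=0:
  i=0: a_0=10, p_0 = 10*1 + 0 = 10, q_0 = 10*0 + 1 = 1.
  i=1: a_1=5, p_1 = 5*10 + 1 = 51, q_1 = 5*1 + 0 = 5.
  i=2: a_2=6, p_2 = 6*51 + 10 = 316, q_2 = 6*5 + 1 = 31.
  i=3: a_3=2, p_3 = 2*316 + 51 = 683, q_3 = 2*31 + 5 = 67.
  i=4: a_4=11, p_4 = 11*683 + 316 = 7829, q_4 = 11*67 + 31 = 768.
  i=5: a_5=1, p_5 = 1*7829 + 683 = 8512, q_5 = 1*768 + 67 = 835.
  i=6: a_6=10, p_6 = 10*8512 + 7829 = 92949, q_6 = 10*835 + 768 = 9118.
  i=7: a_7=12, p_7 = 12*92949 + 8512 = 1123900, q_7 = 12*9118 + 835 = 110251.

10/1, 51/5, 316/31, 683/67, 7829/768, 8512/835, 92949/9118, 1123900/110251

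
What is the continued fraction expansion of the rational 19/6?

Run the Euclidean algorithm on 19 and 6; the successive quotients are the partial quotients a_0, a_1, ... (each step inverts the fractional part left over by the previous one):
  19 = 3*6 + 1, so a_0 = 3.
  6 = 6*1 + 0, so a_1 = 6.
The remainder reaches 0 after 2 divisions, so the expansion has 2 partial quotients, read off in order.

[3; 6]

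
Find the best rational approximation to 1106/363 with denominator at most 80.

Expand x = 1106/363 as a continued fraction with the Euclidean algorithm:
  1106 = 3*363 + 17, so a_0 = 3.
  363 = 21*17 + 6, so a_1 = 21.
  17 = 2*6 + 5, so a_2 = 2.
  6 = 1*5 + 1, so a_3 = 1.
  5 = 5*1 + 0, so a_4 = 5.
so x = [3; 21, 2, 1, 5].
Convergents (p_i = a_i*p_{i-1} + p_{i-2}, q_i = a_i*q_{i-1} + q_{i-2} with p_{-2}=0, p_{-1}=1, q_{-2}=1, q_{-1}=0), until the denominator exceeds 80:
  i=0: a_0=3, p_0 = 3*1 + 0 = 3, q_0 = 3*0 + 1 = 1.
  i=1: a_1=21, p_1 = 21*3 + 1 = 64, q_1 = 21*1 + 0 = 21.
  i=2: a_2=2, p_2 = 2*64 + 3 = 131, q_2 = 2*21 + 1 = 43.
  i=3: a_3=1, p_3 = 1*131 + 64 = 195, q_3 = 1*43 + 21 = 64.
  i=4: a_4=5, p_4 = 5*195 + 131 = 1106, q_4 = 5*64 + 43 = 363.
q_4 = 363 > 80, so the last convergent with denominator <= 80 is p_3/q_3 = 195/64.
The closest fraction with denominator <= 80 is either p_3/q_3 or the intermediate fraction (k*p_3 + p_2)/(k*q_3 + q_2) with the largest k >= 1 whose denominator stays <= 80; these approach x as k grows, and every other convergent or intermediate fraction in range is farther away.
Largest k: floor((80 - q_2)/q_3) = floor((80 - 43)/64) = 0.
Since k = 0, no intermediate fraction beyond p_3/q_3 has denominator <= 80, so the convergent 195/64 is the closest (its error is |1106*64 - 195*363|/(363*64) = 1/23232).

195/64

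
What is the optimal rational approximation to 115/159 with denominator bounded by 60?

34/47

Expand x = 115/159 as a continued fraction with the Euclidean algorithm:
  115 = 0*159 + 115, so a_0 = 0.
  159 = 1*115 + 44, so a_1 = 1.
  115 = 2*44 + 27, so a_2 = 2.
  44 = 1*27 + 17, so a_3 = 1.
  27 = 1*17 + 10, so a_4 = 1.
  17 = 1*10 + 7, so a_5 = 1.
  10 = 1*7 + 3, so a_6 = 1.
  7 = 2*3 + 1, so a_7 = 2.
  3 = 3*1 + 0, so a_8 = 3.
so x = [0; 1, 2, 1, 1, 1, 1, 2, 3].
Convergents (p_i = a_i*p_{i-1} + p_{i-2}, q_i = a_i*q_{i-1} + q_{i-2} with p_{-2}=0, p_{-1}=1, q_{-2}=1, q_{-1}=0), until the denominator exceeds 60:
  i=0: a_0=0, p_0 = 0*1 + 0 = 0, q_0 = 0*0 + 1 = 1.
  i=1: a_1=1, p_1 = 1*0 + 1 = 1, q_1 = 1*1 + 0 = 1.
  i=2: a_2=2, p_2 = 2*1 + 0 = 2, q_2 = 2*1 + 1 = 3.
  i=3: a_3=1, p_3 = 1*2 + 1 = 3, q_3 = 1*3 + 1 = 4.
  i=4: a_4=1, p_4 = 1*3 + 2 = 5, q_4 = 1*4 + 3 = 7.
  i=5: a_5=1, p_5 = 1*5 + 3 = 8, q_5 = 1*7 + 4 = 11.
  i=6: a_6=1, p_6 = 1*8 + 5 = 13, q_6 = 1*11 + 7 = 18.
  i=7: a_7=2, p_7 = 2*13 + 8 = 34, q_7 = 2*18 + 11 = 47.
  i=8: a_8=3, p_8 = 3*34 + 13 = 115, q_8 = 3*47 + 18 = 159.
q_8 = 159 > 60, so the last convergent with denominator <= 60 is p_7/q_7 = 34/47.
The closest fraction with denominator <= 60 is either p_7/q_7 or the intermediate fraction (k*p_7 + p_6)/(k*q_7 + q_6) with the largest k >= 1 whose denominator stays <= 60; these approach x as k grows, and every other convergent or intermediate fraction in range is farther away.
Largest k: floor((60 - q_6)/q_7) = floor((60 - 18)/47) = 0.
Since k = 0, no intermediate fraction beyond p_7/q_7 has denominator <= 60, so the convergent 34/47 is the closest (its error is |115*47 - 34*159|/(159*47) = 1/7473).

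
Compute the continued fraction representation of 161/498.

[0; 3, 10, 1, 2, 1, 3]

Run the Euclidean algorithm on 161 and 498; the successive quotients are the partial quotients a_0, a_1, ... (each step inverts the fractional part left over by the previous one):
  161 = 0*498 + 161, so a_0 = 0.
  498 = 3*161 + 15, so a_1 = 3.
  161 = 10*15 + 11, so a_2 = 10.
  15 = 1*11 + 4, so a_3 = 1.
  11 = 2*4 + 3, so a_4 = 2.
  4 = 1*3 + 1, so a_5 = 1.
  3 = 3*1 + 0, so a_6 = 3.
The remainder reaches 0 after 7 divisions, so the expansion has 7 partial quotients, read off in order.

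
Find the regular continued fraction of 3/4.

[0; 1, 3]

Run the Euclidean algorithm on 3 and 4; the successive quotients are the partial quotients a_0, a_1, ... (each step inverts the fractional part left over by the previous one):
  3 = 0*4 + 3, so a_0 = 0.
  4 = 1*3 + 1, so a_1 = 1.
  3 = 3*1 + 0, so a_2 = 3.
The remainder reaches 0 after 3 divisions, so the expansion has 3 partial quotients, read off in order.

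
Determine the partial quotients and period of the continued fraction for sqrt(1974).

Write x_i = (sqrt(1974) + m_i)/d_i with (m_0, d_0) = (0, 1). a_0 = floor(sqrt(1974)) = 44, since 44^2 = 1936 <= 1974 < 2025 = 45^2.
Iterate m_{i+1} = d_i*a_i - m_i, d_{i+1} = (1974 - m_{i+1}^2)/d_i, a_{i+1} = floor((a_0 + m_{i+1})/d_{i+1}):
  m_1 = 1*44 - 0 = 44, d_1 = (1974 - 44^2)/1 = 38/1 = 38, a_1 = floor((44 + 44)/38) = 2.
  m_2 = 38*2 - 44 = 32, d_2 = (1974 - 32^2)/38 = 950/38 = 25, a_2 = floor((44 + 32)/25) = 3.
  m_3 = 25*3 - 32 = 43, d_3 = (1974 - 43^2)/25 = 125/25 = 5, a_3 = floor((44 + 43)/5) = 17.
  m_4 = 5*17 - 43 = 42, d_4 = (1974 - 42^2)/5 = 210/5 = 42, a_4 = floor((44 + 42)/42) = 2.
  m_5 = 42*2 - 42 = 42, d_5 = (1974 - 42^2)/42 = 210/42 = 5, a_5 = floor((44 + 42)/5) = 17.
  m_6 = 5*17 - 42 = 43, d_6 = (1974 - 43^2)/5 = 125/5 = 25, a_6 = floor((44 + 43)/25) = 3.
  m_7 = 25*3 - 43 = 32, d_7 = (1974 - 32^2)/25 = 950/25 = 38, a_7 = floor((44 + 32)/38) = 2.
  m_8 = 38*2 - 32 = 44, d_8 = (1974 - 44^2)/38 = 38/38 = 1, a_8 = floor((44 + 44)/1) = 88.
  m_9 = 1*88 - 44 = 44, d_9 = (1974 - 44^2)/1 = 38/1 = 38: (m_9, d_9) = (m_1, d_1) = (44, 38), so from here the quotients repeat a_1, ..., a_8; the period length is 8.
Hence the expansion of sqrt(1974) is a_0 = 44 followed by the repeating block 2, 3, 17, 2, 17, 3, 2, 88 (period 8).

[44; (2, 3, 17, 2, 17, 3, 2, 88)]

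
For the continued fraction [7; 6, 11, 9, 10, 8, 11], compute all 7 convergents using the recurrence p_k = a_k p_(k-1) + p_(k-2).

7/1, 43/6, 480/67, 4363/609, 44110/6157, 357243/49865, 3973783/554672

Using the convergent recurrence p_i = a_i*p_{i-1} + p_{i-2}, q_i = a_i*q_{i-1} + q_{i-2} with p_{-2}=0, p_{-1}=1, q_{-2}=1, q_{-1}=0:
  i=0: a_0=7, p_0 = 7*1 + 0 = 7, q_0 = 7*0 + 1 = 1.
  i=1: a_1=6, p_1 = 6*7 + 1 = 43, q_1 = 6*1 + 0 = 6.
  i=2: a_2=11, p_2 = 11*43 + 7 = 480, q_2 = 11*6 + 1 = 67.
  i=3: a_3=9, p_3 = 9*480 + 43 = 4363, q_3 = 9*67 + 6 = 609.
  i=4: a_4=10, p_4 = 10*4363 + 480 = 44110, q_4 = 10*609 + 67 = 6157.
  i=5: a_5=8, p_5 = 8*44110 + 4363 = 357243, q_5 = 8*6157 + 609 = 49865.
  i=6: a_6=11, p_6 = 11*357243 + 44110 = 3973783, q_6 = 11*49865 + 6157 = 554672.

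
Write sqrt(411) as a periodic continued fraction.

[20; (3, 1, 1, 1, 19, 1, 1, 1, 3, 40)]

Write x_i = (sqrt(411) + m_i)/d_i with (m_0, d_0) = (0, 1). a_0 = floor(sqrt(411)) = 20, since 20^2 = 400 <= 411 < 441 = 21^2.
Iterate m_{i+1} = d_i*a_i - m_i, d_{i+1} = (411 - m_{i+1}^2)/d_i, a_{i+1} = floor((a_0 + m_{i+1})/d_{i+1}):
  m_1 = 1*20 - 0 = 20, d_1 = (411 - 20^2)/1 = 11/1 = 11, a_1 = floor((20 + 20)/11) = 3.
  m_2 = 11*3 - 20 = 13, d_2 = (411 - 13^2)/11 = 242/11 = 22, a_2 = floor((20 + 13)/22) = 1.
  m_3 = 22*1 - 13 = 9, d_3 = (411 - 9^2)/22 = 330/22 = 15, a_3 = floor((20 + 9)/15) = 1.
  m_4 = 15*1 - 9 = 6, d_4 = (411 - 6^2)/15 = 375/15 = 25, a_4 = floor((20 + 6)/25) = 1.
  m_5 = 25*1 - 6 = 19, d_5 = (411 - 19^2)/25 = 50/25 = 2, a_5 = floor((20 + 19)/2) = 19.
  m_6 = 2*19 - 19 = 19, d_6 = (411 - 19^2)/2 = 50/2 = 25, a_6 = floor((20 + 19)/25) = 1.
  m_7 = 25*1 - 19 = 6, d_7 = (411 - 6^2)/25 = 375/25 = 15, a_7 = floor((20 + 6)/15) = 1.
  m_8 = 15*1 - 6 = 9, d_8 = (411 - 9^2)/15 = 330/15 = 22, a_8 = floor((20 + 9)/22) = 1.
  m_9 = 22*1 - 9 = 13, d_9 = (411 - 13^2)/22 = 242/22 = 11, a_9 = floor((20 + 13)/11) = 3.
  m_10 = 11*3 - 13 = 20, d_10 = (411 - 20^2)/11 = 11/11 = 1, a_10 = floor((20 + 20)/1) = 40.
  m_11 = 1*40 - 20 = 20, d_11 = (411 - 20^2)/1 = 11/1 = 11: (m_11, d_11) = (m_1, d_1) = (20, 11), so from here the quotients repeat a_1, ..., a_10; the period length is 10.
Hence the expansion of sqrt(411) is a_0 = 20 followed by the repeating block 3, 1, 1, 1, 19, 1, 1, 1, 3, 40 (period 10).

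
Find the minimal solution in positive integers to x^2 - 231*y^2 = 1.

(x, y) = (76, 5)

First expand sqrt(231) as a continued fraction. With x_i = (sqrt(231) + m_i)/d_i and (m_0, d_0) = (0, 1): a_0 = floor(sqrt(231)) = 15, since 15^2 = 225 <= 231 < 256 = 16^2.
Iterate m_{i+1} = d_i*a_i - m_i, d_{i+1} = (231 - m_{i+1}^2)/d_i, a_{i+1} = floor((a_0 + m_{i+1})/d_{i+1}):
  m_1 = 1*15 - 0 = 15, d_1 = (231 - 15^2)/1 = 6/1 = 6, a_1 = floor((15 + 15)/6) = 5.
  m_2 = 6*5 - 15 = 15, d_2 = (231 - 15^2)/6 = 6/6 = 1, a_2 = floor((15 + 15)/1) = 30.
  m_3 = 1*30 - 15 = 15, d_3 = (231 - 15^2)/1 = 6/1 = 6: (m_3, d_3) = (m_1, d_1) = (15, 6), so from here the quotients repeat a_1, a_2; the period length is 2.
So sqrt(231) = [15; (5, 30)] with period length k = 2.
k is even, so the fundamental solution of x^2 - 231y^2 = 1 is (p_{k-1}, q_{k-1}) = (p_1, q_1); compute convergents through index 1.
Convergents (p_i = a_i*p_{i-1} + p_{i-2}, q_i = a_i*q_{i-1} + q_{i-2} with p_{-2}=0, p_{-1}=1, q_{-2}=1, q_{-1}=0):
  i=0: a_0=15, p_0 = 15*1 + 0 = 15, q_0 = 15*0 + 1 = 1.
  i=1: a_1=5, p_1 = 5*15 + 1 = 76, q_1 = 5*1 + 0 = 5.
Check: 76^2 - 231*5^2 = 5776 - 5775 = 1, so (x, y) = (76, 5) solves the equation, and by the theorem it is the least positive solution.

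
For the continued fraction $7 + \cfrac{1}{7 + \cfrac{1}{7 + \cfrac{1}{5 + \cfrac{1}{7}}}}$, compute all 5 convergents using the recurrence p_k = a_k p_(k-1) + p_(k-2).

7/1, 50/7, 357/50, 1835/257, 13202/1849

Using the convergent recurrence p_i = a_i*p_{i-1} + p_{i-2}, q_i = a_i*q_{i-1} + q_{i-2} with p_{-2}=0, p_{-1}=1, q_{-2}=1, q_{-1}=0:
  i=0: a_0=7, p_0 = 7*1 + 0 = 7, q_0 = 7*0 + 1 = 1.
  i=1: a_1=7, p_1 = 7*7 + 1 = 50, q_1 = 7*1 + 0 = 7.
  i=2: a_2=7, p_2 = 7*50 + 7 = 357, q_2 = 7*7 + 1 = 50.
  i=3: a_3=5, p_3 = 5*357 + 50 = 1835, q_3 = 5*50 + 7 = 257.
  i=4: a_4=7, p_4 = 7*1835 + 357 = 13202, q_4 = 7*257 + 50 = 1849.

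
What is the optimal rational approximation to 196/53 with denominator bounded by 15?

37/10

Expand x = 196/53 as a continued fraction with the Euclidean algorithm:
  196 = 3*53 + 37, so a_0 = 3.
  53 = 1*37 + 16, so a_1 = 1.
  37 = 2*16 + 5, so a_2 = 2.
  16 = 3*5 + 1, so a_3 = 3.
  5 = 5*1 + 0, so a_4 = 5.
so x = [3; 1, 2, 3, 5].
Convergents (p_i = a_i*p_{i-1} + p_{i-2}, q_i = a_i*q_{i-1} + q_{i-2} with p_{-2}=0, p_{-1}=1, q_{-2}=1, q_{-1}=0), until the denominator exceeds 15:
  i=0: a_0=3, p_0 = 3*1 + 0 = 3, q_0 = 3*0 + 1 = 1.
  i=1: a_1=1, p_1 = 1*3 + 1 = 4, q_1 = 1*1 + 0 = 1.
  i=2: a_2=2, p_2 = 2*4 + 3 = 11, q_2 = 2*1 + 1 = 3.
  i=3: a_3=3, p_3 = 3*11 + 4 = 37, q_3 = 3*3 + 1 = 10.
  i=4: a_4=5, p_4 = 5*37 + 11 = 196, q_4 = 5*10 + 3 = 53.
q_4 = 53 > 15, so the last convergent with denominator <= 15 is p_3/q_3 = 37/10.
The closest fraction with denominator <= 15 is either p_3/q_3 or the intermediate fraction (k*p_3 + p_2)/(k*q_3 + q_2) with the largest k >= 1 whose denominator stays <= 15; these approach x as k grows, and every other convergent or intermediate fraction in range is farther away.
Largest k: floor((15 - q_2)/q_3) = floor((15 - 3)/10) = 1.
That gives (1*37 + 11)/(1*10 + 3) = 48/13.
Compare the errors: |x - 37/10| = |196*10 - 37*53|/(53*10) = 1/530, and |x - 48/13| = |196*13 - 48*53|/(53*13) = 4/689.
Cross-multiplying, 1*689 = 689 < 2120 = 4*530, so 1/530 is smaller: the convergent 37/10 is closer to x than 48/13.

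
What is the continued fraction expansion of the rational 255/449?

[0; 1, 1, 3, 5, 1, 1, 5]

Run the Euclidean algorithm on 255 and 449; the successive quotients are the partial quotients a_0, a_1, ... (each step inverts the fractional part left over by the previous one):
  255 = 0*449 + 255, so a_0 = 0.
  449 = 1*255 + 194, so a_1 = 1.
  255 = 1*194 + 61, so a_2 = 1.
  194 = 3*61 + 11, so a_3 = 3.
  61 = 5*11 + 6, so a_4 = 5.
  11 = 1*6 + 5, so a_5 = 1.
  6 = 1*5 + 1, so a_6 = 1.
  5 = 5*1 + 0, so a_7 = 5.
The remainder reaches 0 after 8 divisions, so the expansion has 8 partial quotients, read off in order.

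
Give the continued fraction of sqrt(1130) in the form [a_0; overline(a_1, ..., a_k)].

[33; overline(1, 1, 1, 1, 1, 1, 66)]

Write x_i = (sqrt(1130) + m_i)/d_i with (m_0, d_0) = (0, 1). a_0 = floor(sqrt(1130)) = 33, since 33^2 = 1089 <= 1130 < 1156 = 34^2.
Iterate m_{i+1} = d_i*a_i - m_i, d_{i+1} = (1130 - m_{i+1}^2)/d_i, a_{i+1} = floor((a_0 + m_{i+1})/d_{i+1}):
  m_1 = 1*33 - 0 = 33, d_1 = (1130 - 33^2)/1 = 41/1 = 41, a_1 = floor((33 + 33)/41) = 1.
  m_2 = 41*1 - 33 = 8, d_2 = (1130 - 8^2)/41 = 1066/41 = 26, a_2 = floor((33 + 8)/26) = 1.
  m_3 = 26*1 - 8 = 18, d_3 = (1130 - 18^2)/26 = 806/26 = 31, a_3 = floor((33 + 18)/31) = 1.
  m_4 = 31*1 - 18 = 13, d_4 = (1130 - 13^2)/31 = 961/31 = 31, a_4 = floor((33 + 13)/31) = 1.
  m_5 = 31*1 - 13 = 18, d_5 = (1130 - 18^2)/31 = 806/31 = 26, a_5 = floor((33 + 18)/26) = 1.
  m_6 = 26*1 - 18 = 8, d_6 = (1130 - 8^2)/26 = 1066/26 = 41, a_6 = floor((33 + 8)/41) = 1.
  m_7 = 41*1 - 8 = 33, d_7 = (1130 - 33^2)/41 = 41/41 = 1, a_7 = floor((33 + 33)/1) = 66.
  m_8 = 1*66 - 33 = 33, d_8 = (1130 - 33^2)/1 = 41/1 = 41: (m_8, d_8) = (m_1, d_1) = (33, 41), so from here the quotients repeat a_1, ..., a_7; the period length is 7.
Hence the expansion of sqrt(1130) is a_0 = 33 followed by the repeating block 1, 1, 1, 1, 1, 1, 66 (period 7).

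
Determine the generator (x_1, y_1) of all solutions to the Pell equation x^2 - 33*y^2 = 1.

First expand sqrt(33) as a continued fraction. With x_i = (sqrt(33) + m_i)/d_i and (m_0, d_0) = (0, 1): a_0 = floor(sqrt(33)) = 5, since 5^2 = 25 <= 33 < 36 = 6^2.
Iterate m_{i+1} = d_i*a_i - m_i, d_{i+1} = (33 - m_{i+1}^2)/d_i, a_{i+1} = floor((a_0 + m_{i+1})/d_{i+1}):
  m_1 = 1*5 - 0 = 5, d_1 = (33 - 5^2)/1 = 8/1 = 8, a_1 = floor((5 + 5)/8) = 1.
  m_2 = 8*1 - 5 = 3, d_2 = (33 - 3^2)/8 = 24/8 = 3, a_2 = floor((5 + 3)/3) = 2.
  m_3 = 3*2 - 3 = 3, d_3 = (33 - 3^2)/3 = 24/3 = 8, a_3 = floor((5 + 3)/8) = 1.
  m_4 = 8*1 - 3 = 5, d_4 = (33 - 5^2)/8 = 8/8 = 1, a_4 = floor((5 + 5)/1) = 10.
  m_5 = 1*10 - 5 = 5, d_5 = (33 - 5^2)/1 = 8/1 = 8: (m_5, d_5) = (m_1, d_1) = (5, 8), so from here the quotients repeat a_1, ..., a_4; the period length is 4.
So sqrt(33) = [5; (1, 2, 1, 10)] with period length k = 4.
k is even, so the fundamental solution of x^2 - 33y^2 = 1 is (p_{k-1}, q_{k-1}) = (p_3, q_3); compute convergents through index 3.
Convergents (p_i = a_i*p_{i-1} + p_{i-2}, q_i = a_i*q_{i-1} + q_{i-2} with p_{-2}=0, p_{-1}=1, q_{-2}=1, q_{-1}=0):
  i=0: a_0=5, p_0 = 5*1 + 0 = 5, q_0 = 5*0 + 1 = 1.
  i=1: a_1=1, p_1 = 1*5 + 1 = 6, q_1 = 1*1 + 0 = 1.
  i=2: a_2=2, p_2 = 2*6 + 5 = 17, q_2 = 2*1 + 1 = 3.
  i=3: a_3=1, p_3 = 1*17 + 6 = 23, q_3 = 1*3 + 1 = 4.
Check: 23^2 - 33*4^2 = 529 - 528 = 1, so (x, y) = (23, 4) solves the equation, and by the theorem it is the least positive solution.

(x, y) = (23, 4)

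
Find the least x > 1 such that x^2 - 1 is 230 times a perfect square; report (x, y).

First expand sqrt(230) as a continued fraction. With x_i = (sqrt(230) + m_i)/d_i and (m_0, d_0) = (0, 1): a_0 = floor(sqrt(230)) = 15, since 15^2 = 225 <= 230 < 256 = 16^2.
Iterate m_{i+1} = d_i*a_i - m_i, d_{i+1} = (230 - m_{i+1}^2)/d_i, a_{i+1} = floor((a_0 + m_{i+1})/d_{i+1}):
  m_1 = 1*15 - 0 = 15, d_1 = (230 - 15^2)/1 = 5/1 = 5, a_1 = floor((15 + 15)/5) = 6.
  m_2 = 5*6 - 15 = 15, d_2 = (230 - 15^2)/5 = 5/5 = 1, a_2 = floor((15 + 15)/1) = 30.
  m_3 = 1*30 - 15 = 15, d_3 = (230 - 15^2)/1 = 5/1 = 5: (m_3, d_3) = (m_1, d_1) = (15, 5), so from here the quotients repeat a_1, a_2; the period length is 2.
So sqrt(230) = [15; (6, 30)] with period length k = 2.
k is even, so the fundamental solution of x^2 - 230y^2 = 1 is (p_{k-1}, q_{k-1}) = (p_1, q_1); compute convergents through index 1.
Convergents (p_i = a_i*p_{i-1} + p_{i-2}, q_i = a_i*q_{i-1} + q_{i-2} with p_{-2}=0, p_{-1}=1, q_{-2}=1, q_{-1}=0):
  i=0: a_0=15, p_0 = 15*1 + 0 = 15, q_0 = 15*0 + 1 = 1.
  i=1: a_1=6, p_1 = 6*15 + 1 = 91, q_1 = 6*1 + 0 = 6.
Check: 91^2 - 230*6^2 = 8281 - 8280 = 1, so (x, y) = (91, 6) solves the equation, and by the theorem it is the least positive solution.

(x, y) = (91, 6)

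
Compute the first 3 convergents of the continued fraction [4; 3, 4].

Using the convergent recurrence p_i = a_i*p_{i-1} + p_{i-2}, q_i = a_i*q_{i-1} + q_{i-2} with p_{-2}=0, p_{-1}=1, q_{-2}=1, q_{-1}=0:
  i=0: a_0=4, p_0 = 4*1 + 0 = 4, q_0 = 4*0 + 1 = 1.
  i=1: a_1=3, p_1 = 3*4 + 1 = 13, q_1 = 3*1 + 0 = 3.
  i=2: a_2=4, p_2 = 4*13 + 4 = 56, q_2 = 4*3 + 1 = 13.

4/1, 13/3, 56/13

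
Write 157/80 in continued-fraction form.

Run the Euclidean algorithm on 157 and 80; the successive quotients are the partial quotients a_0, a_1, ... (each step inverts the fractional part left over by the previous one):
  157 = 1*80 + 77, so a_0 = 1.
  80 = 1*77 + 3, so a_1 = 1.
  77 = 25*3 + 2, so a_2 = 25.
  3 = 1*2 + 1, so a_3 = 1.
  2 = 2*1 + 0, so a_4 = 2.
The remainder reaches 0 after 5 divisions, so the expansion has 5 partial quotients, read off in order.

[1; 1, 25, 1, 2]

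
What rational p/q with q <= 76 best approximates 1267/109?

802/69

Expand x = 1267/109 as a continued fraction with the Euclidean algorithm:
  1267 = 11*109 + 68, so a_0 = 11.
  109 = 1*68 + 41, so a_1 = 1.
  68 = 1*41 + 27, so a_2 = 1.
  41 = 1*27 + 14, so a_3 = 1.
  27 = 1*14 + 13, so a_4 = 1.
  14 = 1*13 + 1, so a_5 = 1.
  13 = 13*1 + 0, so a_6 = 13.
so x = [11; 1, 1, 1, 1, 1, 13].
Convergents (p_i = a_i*p_{i-1} + p_{i-2}, q_i = a_i*q_{i-1} + q_{i-2} with p_{-2}=0, p_{-1}=1, q_{-2}=1, q_{-1}=0), until the denominator exceeds 76:
  i=0: a_0=11, p_0 = 11*1 + 0 = 11, q_0 = 11*0 + 1 = 1.
  i=1: a_1=1, p_1 = 1*11 + 1 = 12, q_1 = 1*1 + 0 = 1.
  i=2: a_2=1, p_2 = 1*12 + 11 = 23, q_2 = 1*1 + 1 = 2.
  i=3: a_3=1, p_3 = 1*23 + 12 = 35, q_3 = 1*2 + 1 = 3.
  i=4: a_4=1, p_4 = 1*35 + 23 = 58, q_4 = 1*3 + 2 = 5.
  i=5: a_5=1, p_5 = 1*58 + 35 = 93, q_5 = 1*5 + 3 = 8.
  i=6: a_6=13, p_6 = 13*93 + 58 = 1267, q_6 = 13*8 + 5 = 109.
q_6 = 109 > 76, so the last convergent with denominator <= 76 is p_5/q_5 = 93/8.
The closest fraction with denominator <= 76 is either p_5/q_5 or the intermediate fraction (k*p_5 + p_4)/(k*q_5 + q_4) with the largest k >= 1 whose denominator stays <= 76; these approach x as k grows, and every other convergent or intermediate fraction in range is farther away.
Largest k: floor((76 - q_4)/q_5) = floor((76 - 5)/8) = 8.
That gives (8*93 + 58)/(8*8 + 5) = 802/69.
Compare the errors: |x - 93/8| = |1267*8 - 93*109|/(109*8) = 1/872, and |x - 802/69| = |1267*69 - 802*109|/(109*69) = 5/7521.
Cross-multiplying, 5*872 = 4360 < 7521 = 1*7521, so 5/7521 is smaller: the intermediate fraction 802/69 is closer to x than 93/8.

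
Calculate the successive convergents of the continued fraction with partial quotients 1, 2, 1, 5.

1/1, 3/2, 4/3, 23/17

Using the convergent recurrence p_i = a_i*p_{i-1} + p_{i-2}, q_i = a_i*q_{i-1} + q_{i-2} with p_{-2}=0, p_{-1}=1, q_{-2}=1, q_{-1}=0:
  i=0: a_0=1, p_0 = 1*1 + 0 = 1, q_0 = 1*0 + 1 = 1.
  i=1: a_1=2, p_1 = 2*1 + 1 = 3, q_1 = 2*1 + 0 = 2.
  i=2: a_2=1, p_2 = 1*3 + 1 = 4, q_2 = 1*2 + 1 = 3.
  i=3: a_3=5, p_3 = 5*4 + 3 = 23, q_3 = 5*3 + 2 = 17.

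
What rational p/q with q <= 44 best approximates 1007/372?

111/41

Expand x = 1007/372 as a continued fraction with the Euclidean algorithm:
  1007 = 2*372 + 263, so a_0 = 2.
  372 = 1*263 + 109, so a_1 = 1.
  263 = 2*109 + 45, so a_2 = 2.
  109 = 2*45 + 19, so a_3 = 2.
  45 = 2*19 + 7, so a_4 = 2.
  19 = 2*7 + 5, so a_5 = 2.
  7 = 1*5 + 2, so a_6 = 1.
  5 = 2*2 + 1, so a_7 = 2.
  2 = 2*1 + 0, so a_8 = 2.
so x = [2; 1, 2, 2, 2, 2, 1, 2, 2].
Convergents (p_i = a_i*p_{i-1} + p_{i-2}, q_i = a_i*q_{i-1} + q_{i-2} with p_{-2}=0, p_{-1}=1, q_{-2}=1, q_{-1}=0), until the denominator exceeds 44:
  i=0: a_0=2, p_0 = 2*1 + 0 = 2, q_0 = 2*0 + 1 = 1.
  i=1: a_1=1, p_1 = 1*2 + 1 = 3, q_1 = 1*1 + 0 = 1.
  i=2: a_2=2, p_2 = 2*3 + 2 = 8, q_2 = 2*1 + 1 = 3.
  i=3: a_3=2, p_3 = 2*8 + 3 = 19, q_3 = 2*3 + 1 = 7.
  i=4: a_4=2, p_4 = 2*19 + 8 = 46, q_4 = 2*7 + 3 = 17.
  i=5: a_5=2, p_5 = 2*46 + 19 = 111, q_5 = 2*17 + 7 = 41.
  i=6: a_6=1, p_6 = 1*111 + 46 = 157, q_6 = 1*41 + 17 = 58.
q_6 = 58 > 44, so the last convergent with denominator <= 44 is p_5/q_5 = 111/41.
The closest fraction with denominator <= 44 is either p_5/q_5 or the intermediate fraction (k*p_5 + p_4)/(k*q_5 + q_4) with the largest k >= 1 whose denominator stays <= 44; these approach x as k grows, and every other convergent or intermediate fraction in range is farther away.
Largest k: floor((44 - q_4)/q_5) = floor((44 - 17)/41) = 0.
Since k = 0, no intermediate fraction beyond p_5/q_5 has denominator <= 44, so the convergent 111/41 is the closest (its error is |1007*41 - 111*372|/(372*41) = 5/15252).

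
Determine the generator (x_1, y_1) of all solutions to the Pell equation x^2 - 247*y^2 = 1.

First expand sqrt(247) as a continued fraction. With x_i = (sqrt(247) + m_i)/d_i and (m_0, d_0) = (0, 1): a_0 = floor(sqrt(247)) = 15, since 15^2 = 225 <= 247 < 256 = 16^2.
Iterate m_{i+1} = d_i*a_i - m_i, d_{i+1} = (247 - m_{i+1}^2)/d_i, a_{i+1} = floor((a_0 + m_{i+1})/d_{i+1}):
  m_1 = 1*15 - 0 = 15, d_1 = (247 - 15^2)/1 = 22/1 = 22, a_1 = floor((15 + 15)/22) = 1.
  m_2 = 22*1 - 15 = 7, d_2 = (247 - 7^2)/22 = 198/22 = 9, a_2 = floor((15 + 7)/9) = 2.
  m_3 = 9*2 - 7 = 11, d_3 = (247 - 11^2)/9 = 126/9 = 14, a_3 = floor((15 + 11)/14) = 1.
  m_4 = 14*1 - 11 = 3, d_4 = (247 - 3^2)/14 = 238/14 = 17, a_4 = floor((15 + 3)/17) = 1.
  m_5 = 17*1 - 3 = 14, d_5 = (247 - 14^2)/17 = 51/17 = 3, a_5 = floor((15 + 14)/3) = 9.
  m_6 = 3*9 - 14 = 13, d_6 = (247 - 13^2)/3 = 78/3 = 26, a_6 = floor((15 + 13)/26) = 1.
  m_7 = 26*1 - 13 = 13, d_7 = (247 - 13^2)/26 = 78/26 = 3, a_7 = floor((15 + 13)/3) = 9.
  m_8 = 3*9 - 13 = 14, d_8 = (247 - 14^2)/3 = 51/3 = 17, a_8 = floor((15 + 14)/17) = 1.
  m_9 = 17*1 - 14 = 3, d_9 = (247 - 3^2)/17 = 238/17 = 14, a_9 = floor((15 + 3)/14) = 1.
  m_10 = 14*1 - 3 = 11, d_10 = (247 - 11^2)/14 = 126/14 = 9, a_10 = floor((15 + 11)/9) = 2.
  m_11 = 9*2 - 11 = 7, d_11 = (247 - 7^2)/9 = 198/9 = 22, a_11 = floor((15 + 7)/22) = 1.
  m_12 = 22*1 - 7 = 15, d_12 = (247 - 15^2)/22 = 22/22 = 1, a_12 = floor((15 + 15)/1) = 30.
  m_13 = 1*30 - 15 = 15, d_13 = (247 - 15^2)/1 = 22/1 = 22: (m_13, d_13) = (m_1, d_1) = (15, 22), so from here the quotients repeat a_1, ..., a_12; the period length is 12.
So sqrt(247) = [15; (1, 2, 1, 1, 9, 1, 9, 1, 1, 2, 1, 30)] with period length k = 12.
k is even, so the fundamental solution of x^2 - 247y^2 = 1 is (p_{k-1}, q_{k-1}) = (p_11, q_11); compute convergents through index 11.
Convergents (p_i = a_i*p_{i-1} + p_{i-2}, q_i = a_i*q_{i-1} + q_{i-2} with p_{-2}=0, p_{-1}=1, q_{-2}=1, q_{-1}=0):
  i=0: a_0=15, p_0 = 15*1 + 0 = 15, q_0 = 15*0 + 1 = 1.
  i=1: a_1=1, p_1 = 1*15 + 1 = 16, q_1 = 1*1 + 0 = 1.
  i=2: a_2=2, p_2 = 2*16 + 15 = 47, q_2 = 2*1 + 1 = 3.
  i=3: a_3=1, p_3 = 1*47 + 16 = 63, q_3 = 1*3 + 1 = 4.
  i=4: a_4=1, p_4 = 1*63 + 47 = 110, q_4 = 1*4 + 3 = 7.
  i=5: a_5=9, p_5 = 9*110 + 63 = 1053, q_5 = 9*7 + 4 = 67.
  i=6: a_6=1, p_6 = 1*1053 + 110 = 1163, q_6 = 1*67 + 7 = 74.
  i=7: a_7=9, p_7 = 9*1163 + 1053 = 11520, q_7 = 9*74 + 67 = 733.
  i=8: a_8=1, p_8 = 1*11520 + 1163 = 12683, q_8 = 1*733 + 74 = 807.
  i=9: a_9=1, p_9 = 1*12683 + 11520 = 24203, q_9 = 1*807 + 733 = 1540.
  i=10: a_10=2, p_10 = 2*24203 + 12683 = 61089, q_10 = 2*1540 + 807 = 3887.
  i=11: a_11=1, p_11 = 1*61089 + 24203 = 85292, q_11 = 1*3887 + 1540 = 5427.
Check: 85292^2 - 247*5427^2 = 7274725264 - 7274725263 = 1, so (x, y) = (85292, 5427) solves the equation, and by the theorem it is the least positive solution.

(x, y) = (85292, 5427)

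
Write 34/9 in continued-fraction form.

[3; 1, 3, 2]

Run the Euclidean algorithm on 34 and 9; the successive quotients are the partial quotients a_0, a_1, ... (each step inverts the fractional part left over by the previous one):
  34 = 3*9 + 7, so a_0 = 3.
  9 = 1*7 + 2, so a_1 = 1.
  7 = 3*2 + 1, so a_2 = 3.
  2 = 2*1 + 0, so a_3 = 2.
The remainder reaches 0 after 4 divisions, so the expansion has 4 partial quotients, read off in order.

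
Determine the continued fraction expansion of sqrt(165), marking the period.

[12; (1, 5, 2, 5, 1, 24)]

Write x_i = (sqrt(165) + m_i)/d_i with (m_0, d_0) = (0, 1). a_0 = floor(sqrt(165)) = 12, since 12^2 = 144 <= 165 < 169 = 13^2.
Iterate m_{i+1} = d_i*a_i - m_i, d_{i+1} = (165 - m_{i+1}^2)/d_i, a_{i+1} = floor((a_0 + m_{i+1})/d_{i+1}):
  m_1 = 1*12 - 0 = 12, d_1 = (165 - 12^2)/1 = 21/1 = 21, a_1 = floor((12 + 12)/21) = 1.
  m_2 = 21*1 - 12 = 9, d_2 = (165 - 9^2)/21 = 84/21 = 4, a_2 = floor((12 + 9)/4) = 5.
  m_3 = 4*5 - 9 = 11, d_3 = (165 - 11^2)/4 = 44/4 = 11, a_3 = floor((12 + 11)/11) = 2.
  m_4 = 11*2 - 11 = 11, d_4 = (165 - 11^2)/11 = 44/11 = 4, a_4 = floor((12 + 11)/4) = 5.
  m_5 = 4*5 - 11 = 9, d_5 = (165 - 9^2)/4 = 84/4 = 21, a_5 = floor((12 + 9)/21) = 1.
  m_6 = 21*1 - 9 = 12, d_6 = (165 - 12^2)/21 = 21/21 = 1, a_6 = floor((12 + 12)/1) = 24.
  m_7 = 1*24 - 12 = 12, d_7 = (165 - 12^2)/1 = 21/1 = 21: (m_7, d_7) = (m_1, d_1) = (12, 21), so from here the quotients repeat a_1, ..., a_6; the period length is 6.
Hence the expansion of sqrt(165) is a_0 = 12 followed by the repeating block 1, 5, 2, 5, 1, 24 (period 6).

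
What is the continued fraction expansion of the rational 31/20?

[1; 1, 1, 4, 2]

Run the Euclidean algorithm on 31 and 20; the successive quotients are the partial quotients a_0, a_1, ... (each step inverts the fractional part left over by the previous one):
  31 = 1*20 + 11, so a_0 = 1.
  20 = 1*11 + 9, so a_1 = 1.
  11 = 1*9 + 2, so a_2 = 1.
  9 = 4*2 + 1, so a_3 = 4.
  2 = 2*1 + 0, so a_4 = 2.
The remainder reaches 0 after 5 divisions, so the expansion has 5 partial quotients, read off in order.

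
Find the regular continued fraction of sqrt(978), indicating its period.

Write x_i = (sqrt(978) + m_i)/d_i with (m_0, d_0) = (0, 1). a_0 = floor(sqrt(978)) = 31, since 31^2 = 961 <= 978 < 1024 = 32^2.
Iterate m_{i+1} = d_i*a_i - m_i, d_{i+1} = (978 - m_{i+1}^2)/d_i, a_{i+1} = floor((a_0 + m_{i+1})/d_{i+1}):
  m_1 = 1*31 - 0 = 31, d_1 = (978 - 31^2)/1 = 17/1 = 17, a_1 = floor((31 + 31)/17) = 3.
  m_2 = 17*3 - 31 = 20, d_2 = (978 - 20^2)/17 = 578/17 = 34, a_2 = floor((31 + 20)/34) = 1.
  m_3 = 34*1 - 20 = 14, d_3 = (978 - 14^2)/34 = 782/34 = 23, a_3 = floor((31 + 14)/23) = 1.
  m_4 = 23*1 - 14 = 9, d_4 = (978 - 9^2)/23 = 897/23 = 39, a_4 = floor((31 + 9)/39) = 1.
  m_5 = 39*1 - 9 = 30, d_5 = (978 - 30^2)/39 = 78/39 = 2, a_5 = floor((31 + 30)/2) = 30.
  m_6 = 2*30 - 30 = 30, d_6 = (978 - 30^2)/2 = 78/2 = 39, a_6 = floor((31 + 30)/39) = 1.
  m_7 = 39*1 - 30 = 9, d_7 = (978 - 9^2)/39 = 897/39 = 23, a_7 = floor((31 + 9)/23) = 1.
  m_8 = 23*1 - 9 = 14, d_8 = (978 - 14^2)/23 = 782/23 = 34, a_8 = floor((31 + 14)/34) = 1.
  m_9 = 34*1 - 14 = 20, d_9 = (978 - 20^2)/34 = 578/34 = 17, a_9 = floor((31 + 20)/17) = 3.
  m_10 = 17*3 - 20 = 31, d_10 = (978 - 31^2)/17 = 17/17 = 1, a_10 = floor((31 + 31)/1) = 62.
  m_11 = 1*62 - 31 = 31, d_11 = (978 - 31^2)/1 = 17/1 = 17: (m_11, d_11) = (m_1, d_1) = (31, 17), so from here the quotients repeat a_1, ..., a_10; the period length is 10.
Hence the expansion of sqrt(978) is a_0 = 31 followed by the repeating block 3, 1, 1, 1, 30, 1, 1, 1, 3, 62 (period 10).

[31; (3, 1, 1, 1, 30, 1, 1, 1, 3, 62)]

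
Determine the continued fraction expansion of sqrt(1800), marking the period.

Write x_i = (sqrt(1800) + m_i)/d_i with (m_0, d_0) = (0, 1). a_0 = floor(sqrt(1800)) = 42, since 42^2 = 1764 <= 1800 < 1849 = 43^2.
Iterate m_{i+1} = d_i*a_i - m_i, d_{i+1} = (1800 - m_{i+1}^2)/d_i, a_{i+1} = floor((a_0 + m_{i+1})/d_{i+1}):
  m_1 = 1*42 - 0 = 42, d_1 = (1800 - 42^2)/1 = 36/1 = 36, a_1 = floor((42 + 42)/36) = 2.
  m_2 = 36*2 - 42 = 30, d_2 = (1800 - 30^2)/36 = 900/36 = 25, a_2 = floor((42 + 30)/25) = 2.
  m_3 = 25*2 - 30 = 20, d_3 = (1800 - 20^2)/25 = 1400/25 = 56, a_3 = floor((42 + 20)/56) = 1.
  m_4 = 56*1 - 20 = 36, d_4 = (1800 - 36^2)/56 = 504/56 = 9, a_4 = floor((42 + 36)/9) = 8.
  m_5 = 9*8 - 36 = 36, d_5 = (1800 - 36^2)/9 = 504/9 = 56, a_5 = floor((42 + 36)/56) = 1.
  m_6 = 56*1 - 36 = 20, d_6 = (1800 - 20^2)/56 = 1400/56 = 25, a_6 = floor((42 + 20)/25) = 2.
  m_7 = 25*2 - 20 = 30, d_7 = (1800 - 30^2)/25 = 900/25 = 36, a_7 = floor((42 + 30)/36) = 2.
  m_8 = 36*2 - 30 = 42, d_8 = (1800 - 42^2)/36 = 36/36 = 1, a_8 = floor((42 + 42)/1) = 84.
  m_9 = 1*84 - 42 = 42, d_9 = (1800 - 42^2)/1 = 36/1 = 36: (m_9, d_9) = (m_1, d_1) = (42, 36), so from here the quotients repeat a_1, ..., a_8; the period length is 8.
Hence the expansion of sqrt(1800) is a_0 = 42 followed by the repeating block 2, 2, 1, 8, 1, 2, 2, 84 (period 8).

[42; (2, 2, 1, 8, 1, 2, 2, 84)]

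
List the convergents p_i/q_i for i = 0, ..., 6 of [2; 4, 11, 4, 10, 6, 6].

Using the convergent recurrence p_i = a_i*p_{i-1} + p_{i-2}, q_i = a_i*q_{i-1} + q_{i-2} with p_{-2}=0, p_{-1}=1, q_{-2}=1, q_{-1}=0:
  i=0: a_0=2, p_0 = 2*1 + 0 = 2, q_0 = 2*0 + 1 = 1.
  i=1: a_1=4, p_1 = 4*2 + 1 = 9, q_1 = 4*1 + 0 = 4.
  i=2: a_2=11, p_2 = 11*9 + 2 = 101, q_2 = 11*4 + 1 = 45.
  i=3: a_3=4, p_3 = 4*101 + 9 = 413, q_3 = 4*45 + 4 = 184.
  i=4: a_4=10, p_4 = 10*413 + 101 = 4231, q_4 = 10*184 + 45 = 1885.
  i=5: a_5=6, p_5 = 6*4231 + 413 = 25799, q_5 = 6*1885 + 184 = 11494.
  i=6: a_6=6, p_6 = 6*25799 + 4231 = 159025, q_6 = 6*11494 + 1885 = 70849.

2/1, 9/4, 101/45, 413/184, 4231/1885, 25799/11494, 159025/70849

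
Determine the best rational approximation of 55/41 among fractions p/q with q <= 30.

39/29

Expand x = 55/41 as a continued fraction with the Euclidean algorithm:
  55 = 1*41 + 14, so a_0 = 1.
  41 = 2*14 + 13, so a_1 = 2.
  14 = 1*13 + 1, so a_2 = 1.
  13 = 13*1 + 0, so a_3 = 13.
so x = [1; 2, 1, 13].
Convergents (p_i = a_i*p_{i-1} + p_{i-2}, q_i = a_i*q_{i-1} + q_{i-2} with p_{-2}=0, p_{-1}=1, q_{-2}=1, q_{-1}=0), until the denominator exceeds 30:
  i=0: a_0=1, p_0 = 1*1 + 0 = 1, q_0 = 1*0 + 1 = 1.
  i=1: a_1=2, p_1 = 2*1 + 1 = 3, q_1 = 2*1 + 0 = 2.
  i=2: a_2=1, p_2 = 1*3 + 1 = 4, q_2 = 1*2 + 1 = 3.
  i=3: a_3=13, p_3 = 13*4 + 3 = 55, q_3 = 13*3 + 2 = 41.
q_3 = 41 > 30, so the last convergent with denominator <= 30 is p_2/q_2 = 4/3.
The closest fraction with denominator <= 30 is either p_2/q_2 or the intermediate fraction (k*p_2 + p_1)/(k*q_2 + q_1) with the largest k >= 1 whose denominator stays <= 30; these approach x as k grows, and every other convergent or intermediate fraction in range is farther away.
Largest k: floor((30 - q_1)/q_2) = floor((30 - 2)/3) = 9.
That gives (9*4 + 3)/(9*3 + 2) = 39/29.
Compare the errors: |x - 4/3| = |55*3 - 4*41|/(41*3) = 1/123, and |x - 39/29| = |55*29 - 39*41|/(41*29) = 4/1189.
Cross-multiplying, 4*123 = 492 < 1189 = 1*1189, so 4/1189 is smaller: the intermediate fraction 39/29 is closer to x than 4/3.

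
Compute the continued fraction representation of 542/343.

Run the Euclidean algorithm on 542 and 343; the successive quotients are the partial quotients a_0, a_1, ... (each step inverts the fractional part left over by the previous one):
  542 = 1*343 + 199, so a_0 = 1.
  343 = 1*199 + 144, so a_1 = 1.
  199 = 1*144 + 55, so a_2 = 1.
  144 = 2*55 + 34, so a_3 = 2.
  55 = 1*34 + 21, so a_4 = 1.
  34 = 1*21 + 13, so a_5 = 1.
  21 = 1*13 + 8, so a_6 = 1.
  13 = 1*8 + 5, so a_7 = 1.
  8 = 1*5 + 3, so a_8 = 1.
  5 = 1*3 + 2, so a_9 = 1.
  3 = 1*2 + 1, so a_10 = 1.
  2 = 2*1 + 0, so a_11 = 2.
The remainder reaches 0 after 12 divisions, so the expansion has 12 partial quotients, read off in order.

[1; 1, 1, 2, 1, 1, 1, 1, 1, 1, 1, 2]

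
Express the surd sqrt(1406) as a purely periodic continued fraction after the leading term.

Write x_i = (sqrt(1406) + m_i)/d_i with (m_0, d_0) = (0, 1). a_0 = floor(sqrt(1406)) = 37, since 37^2 = 1369 <= 1406 < 1444 = 38^2.
Iterate m_{i+1} = d_i*a_i - m_i, d_{i+1} = (1406 - m_{i+1}^2)/d_i, a_{i+1} = floor((a_0 + m_{i+1})/d_{i+1}):
  m_1 = 1*37 - 0 = 37, d_1 = (1406 - 37^2)/1 = 37/1 = 37, a_1 = floor((37 + 37)/37) = 2.
  m_2 = 37*2 - 37 = 37, d_2 = (1406 - 37^2)/37 = 37/37 = 1, a_2 = floor((37 + 37)/1) = 74.
  m_3 = 1*74 - 37 = 37, d_3 = (1406 - 37^2)/1 = 37/1 = 37: (m_3, d_3) = (m_1, d_1) = (37, 37), so from here the quotients repeat a_1, a_2; the period length is 2.
Hence the expansion of sqrt(1406) is a_0 = 37 followed by the repeating block 2, 74 (period 2).

[37; (2, 74)]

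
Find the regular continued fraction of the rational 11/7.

[1; 1, 1, 3]

Run the Euclidean algorithm on 11 and 7; the successive quotients are the partial quotients a_0, a_1, ... (each step inverts the fractional part left over by the previous one):
  11 = 1*7 + 4, so a_0 = 1.
  7 = 1*4 + 3, so a_1 = 1.
  4 = 1*3 + 1, so a_2 = 1.
  3 = 3*1 + 0, so a_3 = 3.
The remainder reaches 0 after 4 divisions, so the expansion has 4 partial quotients, read off in order.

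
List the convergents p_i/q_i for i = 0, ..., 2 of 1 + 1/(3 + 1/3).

Using the convergent recurrence p_i = a_i*p_{i-1} + p_{i-2}, q_i = a_i*q_{i-1} + q_{i-2} with p_{-2}=0, p_{-1}=1, q_{-2}=1, q_{-1}=0:
  i=0: a_0=1, p_0 = 1*1 + 0 = 1, q_0 = 1*0 + 1 = 1.
  i=1: a_1=3, p_1 = 3*1 + 1 = 4, q_1 = 3*1 + 0 = 3.
  i=2: a_2=3, p_2 = 3*4 + 1 = 13, q_2 = 3*3 + 1 = 10.

1/1, 4/3, 13/10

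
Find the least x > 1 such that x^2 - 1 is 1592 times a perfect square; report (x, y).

(x, y) = (399, 10)

First expand sqrt(1592) as a continued fraction. With x_i = (sqrt(1592) + m_i)/d_i and (m_0, d_0) = (0, 1): a_0 = floor(sqrt(1592)) = 39, since 39^2 = 1521 <= 1592 < 1600 = 40^2.
Iterate m_{i+1} = d_i*a_i - m_i, d_{i+1} = (1592 - m_{i+1}^2)/d_i, a_{i+1} = floor((a_0 + m_{i+1})/d_{i+1}):
  m_1 = 1*39 - 0 = 39, d_1 = (1592 - 39^2)/1 = 71/1 = 71, a_1 = floor((39 + 39)/71) = 1.
  m_2 = 71*1 - 39 = 32, d_2 = (1592 - 32^2)/71 = 568/71 = 8, a_2 = floor((39 + 32)/8) = 8.
  m_3 = 8*8 - 32 = 32, d_3 = (1592 - 32^2)/8 = 568/8 = 71, a_3 = floor((39 + 32)/71) = 1.
  m_4 = 71*1 - 32 = 39, d_4 = (1592 - 39^2)/71 = 71/71 = 1, a_4 = floor((39 + 39)/1) = 78.
  m_5 = 1*78 - 39 = 39, d_5 = (1592 - 39^2)/1 = 71/1 = 71: (m_5, d_5) = (m_1, d_1) = (39, 71), so from here the quotients repeat a_1, ..., a_4; the period length is 4.
So sqrt(1592) = [39; (1, 8, 1, 78)] with period length k = 4.
k is even, so the fundamental solution of x^2 - 1592y^2 = 1 is (p_{k-1}, q_{k-1}) = (p_3, q_3); compute convergents through index 3.
Convergents (p_i = a_i*p_{i-1} + p_{i-2}, q_i = a_i*q_{i-1} + q_{i-2} with p_{-2}=0, p_{-1}=1, q_{-2}=1, q_{-1}=0):
  i=0: a_0=39, p_0 = 39*1 + 0 = 39, q_0 = 39*0 + 1 = 1.
  i=1: a_1=1, p_1 = 1*39 + 1 = 40, q_1 = 1*1 + 0 = 1.
  i=2: a_2=8, p_2 = 8*40 + 39 = 359, q_2 = 8*1 + 1 = 9.
  i=3: a_3=1, p_3 = 1*359 + 40 = 399, q_3 = 1*9 + 1 = 10.
Check: 399^2 - 1592*10^2 = 159201 - 159200 = 1, so (x, y) = (399, 10) solves the equation, and by the theorem it is the least positive solution.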